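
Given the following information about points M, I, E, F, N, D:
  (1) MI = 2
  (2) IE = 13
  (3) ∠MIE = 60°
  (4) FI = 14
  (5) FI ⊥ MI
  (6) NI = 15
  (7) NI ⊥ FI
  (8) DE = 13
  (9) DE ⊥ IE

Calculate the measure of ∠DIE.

Step 1: By the law of cosines on triangle IED: ID² = 13² + 13² − 2·13·13·cos(90°) = 338, so ID = 13·√2.
Step 2: By the inverse law of cosines on triangle DIE: cos(∠DIE) = ((13·√2)² + 13² − 13²) / (2·13·√2·13) = 338/478 = 0.7071, so ∠DIE = 45°.

Therefore, the measure of angle ∠DIE = 45°.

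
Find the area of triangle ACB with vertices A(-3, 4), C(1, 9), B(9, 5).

The Shoelace formula computes the area from vertex coordinates by summing cross products.
For vertices (-3,4), (1,9), (9,5):
Signed sum = -3*9 - 1*4 + 1*5 - 9*9 + 9*4 - -3*5
= -31 + -76 + 51 = -56
Area = (1/2)|-56| = 28.

28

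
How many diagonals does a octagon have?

Each of the 8 vertices connects to 5 non-adjacent vertices via diagonals.
Total connections = 8 × 5 = 40, but each diagonal is counted twice.
Number of diagonals = 40 / 2 = 20.

20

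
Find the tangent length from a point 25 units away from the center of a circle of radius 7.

Let T be the point of tangency. Then OT ⊥ MT (radius ⊥ tangent).
In right triangle OTM: OM² = OT² + MT²
25² = 7² + MT²
MT² = 576, MT = 24

24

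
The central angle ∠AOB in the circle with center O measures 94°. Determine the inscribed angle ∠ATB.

By the inscribed angle theorem, the inscribed angle is half the central angle.
Inscribed angle = 94° / 2 = 47°

47°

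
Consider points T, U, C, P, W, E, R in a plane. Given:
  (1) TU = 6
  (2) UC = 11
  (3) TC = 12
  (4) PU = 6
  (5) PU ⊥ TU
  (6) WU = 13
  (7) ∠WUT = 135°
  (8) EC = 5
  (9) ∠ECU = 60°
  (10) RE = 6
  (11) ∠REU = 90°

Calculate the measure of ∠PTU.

Step 1: By the law of cosines on triangle TUP: TP² = 6² + 6² − 2·6·6·cos(90°) = 72, so TP = 6·√2.
Step 2: By the inverse law of cosines on triangle PTU: cos(∠PTU) = ((6·√2)² + 6² − 6²) / (2·6·√2·6) = 72/101.82 = 0.7071, so ∠PTU = 45°.

Therefore, the measure of angle ∠PTU = 45°.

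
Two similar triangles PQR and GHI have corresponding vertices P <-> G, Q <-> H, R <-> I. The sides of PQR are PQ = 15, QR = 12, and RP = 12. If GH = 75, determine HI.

Similar triangles have proportional sides. Setting up the proportion:
GH / PQ = HI / QR
75 / 15 = HI / 12
HI = 12 * 75 / 15 = 60.

60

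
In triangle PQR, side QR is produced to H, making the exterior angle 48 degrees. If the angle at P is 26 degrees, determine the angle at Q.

By the exterior angle theorem: exterior angle = sum of remote interior angles.
48 = 26 + angle Q
angle Q = 48 - 26 = 22 degrees

22 degrees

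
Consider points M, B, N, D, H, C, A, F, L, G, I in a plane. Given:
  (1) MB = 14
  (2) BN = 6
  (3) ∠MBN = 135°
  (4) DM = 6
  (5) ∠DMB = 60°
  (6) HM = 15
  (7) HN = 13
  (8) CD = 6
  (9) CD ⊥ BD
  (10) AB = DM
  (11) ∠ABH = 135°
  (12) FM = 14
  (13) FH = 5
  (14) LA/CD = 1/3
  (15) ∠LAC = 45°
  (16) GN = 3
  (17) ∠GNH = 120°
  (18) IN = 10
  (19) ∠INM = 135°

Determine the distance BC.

Step 1: By the law of cosines on triangle BMD: BD² = 14² + 6² − 2·14·6·cos(60°) = 148, so BD = 2·√37.
Step 2: By the law of cosines on triangle BDC: BC² = (2·√37)² + 6² − 2·2·√37·6·cos(90°) = 184, so BC = 2·√46.

Therefore, the length of BC = 2·√46.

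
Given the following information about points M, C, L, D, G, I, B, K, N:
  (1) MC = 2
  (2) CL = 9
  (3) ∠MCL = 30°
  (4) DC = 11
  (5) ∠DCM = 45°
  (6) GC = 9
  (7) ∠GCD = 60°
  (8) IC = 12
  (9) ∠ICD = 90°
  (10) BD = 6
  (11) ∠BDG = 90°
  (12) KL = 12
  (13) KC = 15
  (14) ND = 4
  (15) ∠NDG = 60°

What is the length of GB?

Step 1: By the law of cosines on triangle GCD: GD² = 9² + 11² − 2·9·11·cos(60°) = 103, so GD = √103.
Step 2: By the law of cosines on triangle GDB: GB² = √103² + 6² − 2·√103·6·cos(90°) = 139, so GB = √139.

Therefore, the length of GB = √139.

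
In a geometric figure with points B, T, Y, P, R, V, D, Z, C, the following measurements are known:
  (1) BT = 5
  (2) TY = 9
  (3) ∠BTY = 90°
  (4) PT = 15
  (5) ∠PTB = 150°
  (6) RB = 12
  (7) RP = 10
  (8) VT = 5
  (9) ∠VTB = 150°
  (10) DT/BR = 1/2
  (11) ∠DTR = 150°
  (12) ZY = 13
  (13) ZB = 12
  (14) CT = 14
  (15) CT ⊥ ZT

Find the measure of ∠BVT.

Step 1: By the law of cosines on triangle VTB: VB² = 5² + 5² − 2·5·5·cos(150°) = 93.3, so VB ≈ 9.66.
Step 2: By the inverse law of cosines on triangle BVT: cos(∠BVT) = (9.66² + 5² − 5²) / (2·9.66·5) = 93.3/96.59 = 0.9659, so ∠BVT = 15°.

Therefore, the measure of angle ∠BVT = 15°.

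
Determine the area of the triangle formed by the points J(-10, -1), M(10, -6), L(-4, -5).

Shoelace: Area = (1/2)|-10(-6--5) + 10(-5--1) + -4(-1--6)| = (1/2)(50) = 25

25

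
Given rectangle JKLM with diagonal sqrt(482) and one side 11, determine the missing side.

b = sqrt(d^2 - a^2) = sqrt(482 - 121) = sqrt(361) = 19

19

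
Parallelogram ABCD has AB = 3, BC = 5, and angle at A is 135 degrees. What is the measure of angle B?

Opposite sides of a parallelogram are parallel, so consecutive angles form co-interior angles on a transversal.
Co-interior angles sum to 180°, giving angle B = 180 - 135 = 45 degrees.

45 degrees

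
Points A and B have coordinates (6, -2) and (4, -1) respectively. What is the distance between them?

d = sqrt((-2)^2 + (1)^2) = sqrt(5)

sqrt(5)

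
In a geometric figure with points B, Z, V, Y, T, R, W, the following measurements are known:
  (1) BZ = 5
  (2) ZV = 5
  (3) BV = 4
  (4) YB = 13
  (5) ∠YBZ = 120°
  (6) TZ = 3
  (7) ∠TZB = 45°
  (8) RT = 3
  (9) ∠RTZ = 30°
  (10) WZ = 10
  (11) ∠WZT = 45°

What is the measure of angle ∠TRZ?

Step 1: By the law of cosines on triangle RTZ: RZ² = 3² + 3² − 2·3·3·cos(30°) = 2.41, so RZ ≈ 1.55.
Step 2: By the inverse law of cosines on triangle TRZ: cos(∠TRZ) = (3² + 1.55² − 3²) / (2·3·1.55) = 2.41/9.32 = 0.2588, so ∠TRZ = 75°.

Therefore, the measure of angle ∠TRZ = 75°.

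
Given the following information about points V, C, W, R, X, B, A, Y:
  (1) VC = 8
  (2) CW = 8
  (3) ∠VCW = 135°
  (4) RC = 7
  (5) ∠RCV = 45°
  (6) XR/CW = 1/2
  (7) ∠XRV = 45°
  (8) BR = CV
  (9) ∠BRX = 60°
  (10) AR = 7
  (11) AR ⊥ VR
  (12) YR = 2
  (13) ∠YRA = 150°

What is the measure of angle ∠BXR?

From the given relations: XR = 1/2·CW = 1/2·8 = 4; BR = CV = 8.
Step 1: By the law of cosines on triangle XRB: XB² = 4² + 8² − 2·4·8·cos(60°) = 48, so XB = 4·√3.
Step 2: By the inverse law of cosines on triangle BXR: cos(∠BXR) = ((4·√3)² + 4² − 8²) / (2·4·√3·4) = 0/55.43 = 0, so ∠BXR = 90°.

Therefore, the measure of angle ∠BXR = 90°.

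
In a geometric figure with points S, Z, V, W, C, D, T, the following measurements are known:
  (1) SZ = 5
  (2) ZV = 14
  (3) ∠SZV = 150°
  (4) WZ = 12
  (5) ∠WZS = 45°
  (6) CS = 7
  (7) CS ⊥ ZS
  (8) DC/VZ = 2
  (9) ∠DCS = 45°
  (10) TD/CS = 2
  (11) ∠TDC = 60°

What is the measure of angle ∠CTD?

From the given relations: TD = 2·CS = 2·7 = 14; DC = 2·VZ = 2·14 = 28.
Step 1: By the law of cosines on triangle TDC: TC² = 14² + 28² − 2·14·28·cos(60°) = 588, so TC = 14·√3.
Step 2: By the inverse law of cosines on triangle CTD: cos(∠CTD) = ((14·√3)² + 14² − 28²) / (2·14·√3·14) = 0/678.96 = 0, so ∠CTD = 90°.

Therefore, the measure of angle ∠CTD = 90°.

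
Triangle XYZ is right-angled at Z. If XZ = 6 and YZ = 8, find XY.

XY = sqrt(6^2 + 8^2) = sqrt(100) = 10

10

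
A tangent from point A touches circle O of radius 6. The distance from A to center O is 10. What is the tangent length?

tangent = √(d² - r²) = √(10² - 6²) = √(100 - 36) = √64 = 8

8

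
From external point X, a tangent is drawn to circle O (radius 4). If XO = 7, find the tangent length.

The tangent, radius, and line from the external point to the center form a right triangle.
The right angle is where the tangent meets the radius.
By the Pythagorean theorem: tangent² + 4² = 7²
tangent² = 49 - 16 = 33
tangent = sqrt(33)

sqrt(33)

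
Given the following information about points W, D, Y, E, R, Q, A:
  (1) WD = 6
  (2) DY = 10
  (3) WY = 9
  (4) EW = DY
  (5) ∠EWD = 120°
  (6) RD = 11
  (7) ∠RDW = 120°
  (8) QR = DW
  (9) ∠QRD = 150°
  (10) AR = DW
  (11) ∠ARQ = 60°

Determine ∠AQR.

From the given relations: QR = DW = 6; AR = DW = 6.
Step 1: By the law of cosines on triangle QRA: QA² = 6² + 6² − 2·6·6·cos(60°) = 36, so QA = 6.
Step 2: By the inverse law of cosines on triangle AQR: cos(∠AQR) = (6² + 6² − 6²) / (2·6·6) = 36/72 = 0.5, so ∠AQR = 60°.

Therefore, the measure of angle ∠AQR = 60°.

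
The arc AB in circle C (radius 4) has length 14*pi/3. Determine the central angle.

Arc length L = 2πr × θ/360, so θ = 360L / (2πr).
θ = 360 × 14*pi/3 / (2π × 4)
θ = 210°
θ = 210°

210°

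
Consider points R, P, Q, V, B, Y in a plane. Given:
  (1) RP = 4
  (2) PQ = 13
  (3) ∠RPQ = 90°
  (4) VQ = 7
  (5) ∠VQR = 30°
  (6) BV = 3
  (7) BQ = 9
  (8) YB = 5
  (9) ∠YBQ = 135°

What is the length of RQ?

Step 1: By the law of cosines on triangle RPQ: RQ² = 4² + 13² − 2·4·13·cos(90°) = 185, so RQ = √185.

Therefore, the length of RQ = √185.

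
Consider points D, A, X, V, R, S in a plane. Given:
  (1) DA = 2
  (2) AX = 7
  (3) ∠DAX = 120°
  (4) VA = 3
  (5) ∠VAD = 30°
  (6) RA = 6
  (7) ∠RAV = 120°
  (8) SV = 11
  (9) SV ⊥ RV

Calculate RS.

Step 1: By the law of cosines on triangle VAR: VR² = 3² + 6² − 2·3·6·cos(120°) = 63, so VR = 3·√7.
Step 2: By the law of cosines on triangle RVS: RS² = (3·√7)² + 11² − 2·3·√7·11·cos(90°) = 184, so RS = 2·√46.

Therefore, the length of RS = 2·√46.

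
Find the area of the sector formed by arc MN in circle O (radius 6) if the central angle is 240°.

Sector area = πr² × θ/360
= π × 6² × 2/3
= π × 36 × 2/3
= 24*pi

24*pi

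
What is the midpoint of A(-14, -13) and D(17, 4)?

The midpoint is the point halfway along the segment.
Move half the horizontal distance: -14 + (17 - -14)/2 = -14 + 31/2 = 3/2
Move half the vertical distance: -13 + (4 - -13)/2 = -13 + 17/2 = -9/2
Midpoint = (3/2, -9/2)

(3/2, -9/2)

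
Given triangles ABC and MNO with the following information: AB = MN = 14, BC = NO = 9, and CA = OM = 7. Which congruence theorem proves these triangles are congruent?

Consider the given information: AB = MN = 14, BC = NO = 9, and CA = OM = 7
This is not SAS or ASA: SAS requires two sides and the included angle between them. ASA requires two angles and the side between them.
The correct criterion is SSS. All three pairs of corresponding sides are equal (Side-Side-Side).

SSS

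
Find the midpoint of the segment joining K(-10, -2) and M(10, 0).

The midpoint is the average of the coordinates:
x: (-10 + 10)/2 = 0
y: (-2 + 0)/2 = -1
Midpoint = (0, -1)

(0, -1)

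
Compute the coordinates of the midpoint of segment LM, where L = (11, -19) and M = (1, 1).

The midpoint is the average of the coordinates:
x: (11 + 1)/2 = 6
y: (-19 + 1)/2 = -9
Midpoint = (6, -9)

(6, -9)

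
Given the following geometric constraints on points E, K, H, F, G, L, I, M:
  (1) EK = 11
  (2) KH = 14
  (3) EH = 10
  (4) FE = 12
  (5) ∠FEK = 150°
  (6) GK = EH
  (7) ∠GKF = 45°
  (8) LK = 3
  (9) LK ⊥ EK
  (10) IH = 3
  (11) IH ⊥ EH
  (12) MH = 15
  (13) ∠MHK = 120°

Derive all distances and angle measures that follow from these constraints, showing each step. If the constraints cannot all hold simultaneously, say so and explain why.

The constraints are consistent.

From the given relations:
  GK = EH = 10

Step 1: From EK = 11, KL = 3, and ∠EKL = 90°, by the law of cosines:
  EL² = EK² + KL² - 2·EK·KL·cos(90°) = 121 + 9 - 0 = 130
  EL = √130

Step 2: From EH = 10, HI = 3, and ∠EHI = 90°, by the law of cosines:
  EI² = EH² + HI² - 2·EH·HI·cos(90°) = 100 + 9 - 0 = 109
  EI = √109

Step 3: From KE = 11, EF = 12, and ∠KEF = 150°, by the law of cosines:
  KF² = KE² + EF² - 2·KE·EF·cos(150°) = 121 + 144 + 228.6 = 493.6
  KF ≈ 22.22

Step 4: From KH = 14, HM = 15, and ∠KHM = 120°, by the law of cosines:
  KM² = KH² + HM² - 2·KH·HM·cos(120°) = 196 + 225 + 210 = 631
  KM ≈ 25.12

Step 5: From EH = 10, EK = 11, HK = 14, by the inverse law of cosines:
  cos(∠HEK) = (EH² + EK² - HK²) / (2·EH·EK)
  ∠HEK = 83.48°

Step 6: From KE = 11, KH = 14, EH = 10, by the inverse law of cosines:
  cos(∠EKH) = (KE² + KH² - EH²) / (2·KE·KH)
  ∠EKH = 45.21°

Step 7: From HE = 10, HK = 14, EK = 11, by the inverse law of cosines:
  cos(∠EHK) = (HE² + HK² - EK²) / (2·HE·HK)
  ∠EHK = 51.32°

Step 8: From FK = 22.22, KG = 10, and ∠FKG = 45°, by the law of cosines:
  FG² = FK² + KG² - 2·FK·KG·cos(45°) = 493.6 + 100 - 314.2 = 279.4
  FG ≈ 16.72

Step 9: From EH = 10, EI = √109, HI = 3, by the inverse law of cosines:
  cos(∠HEI) = (EH² + EI² - HI²) / (2·EH·EI)
  ∠HEI = 16.7°

Step 10: From EK = 11, EL = √130, KL = 3, by the inverse law of cosines:
  cos(∠KEL) = (EK² + EL² - KL²) / (2·EK·EL)
  ∠KEL = 15.26°

Step 11: From KE = 11, KF = 22.22, EF = 12, by the inverse law of cosines:
  cos(∠EKF) = (KE² + KF² - EF²) / (2·KE·KF)
  ∠EKF = 15.67°

Step 12: From KH = 14, KM = 25.12, HM = 15, by the inverse law of cosines:
  cos(∠HKM) = (KH² + KM² - HM²) / (2·KH·KM)
  ∠HKM = 31.14°

Step 13: From FE = 12, FK = 22.22, EK = 11, by the inverse law of cosines:
  cos(∠EFK) = (FE² + FK² - EK²) / (2·FE·FK)
  ∠EFK = 14.33°

Step 14: From LE = √130, LK = 3, EK = 11, by the inverse law of cosines:
  cos(∠ELK) = (LE² + LK² - EK²) / (2·LE·LK)
  ∠ELK = 74.74°

Step 15: From IE = √109, IH = 3, EH = 10, by the inverse law of cosines:
  cos(∠EIH) = (IE² + IH² - EH²) / (2·IE·IH)
  ∠EIH = 73.3°

Step 16: From MH = 15, MK = 25.12, HK = 14, by the inverse law of cosines:
  cos(∠HMK) = (MH² + MK² - HK²) / (2·MH·MK)
  ∠HMK = 28.86°

Step 17: From FG = 16.72, FK = 22.22, GK = 10, by the inverse law of cosines:
  cos(∠GFK) = (FG² + FK² - GK²) / (2·FG·FK)
  ∠GFK = 25.02°

Step 18: From GF = 16.72, GK = 10, FK = 22.22, by the inverse law of cosines:
  cos(∠FGK) = (GF² + GK² - FK²) / (2·GF·GK)
  ∠FGK = 109.98°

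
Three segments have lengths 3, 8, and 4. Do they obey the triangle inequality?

The longest side is 8. The other two sides sum to 3 + 4 = 7.
Since 7 ≤ 8, the two shorter sides cannot reach around to close the triangle.

No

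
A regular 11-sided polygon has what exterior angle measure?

Each exterior angle of a regular n-gon is 360 / n.
For n = 11: 360 / 11 = 360/11 degrees.

360/11 degrees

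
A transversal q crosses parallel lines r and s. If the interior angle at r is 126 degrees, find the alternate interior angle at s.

Alternate interior angles formed by parallel lines and a transversal are equal.
The given angle is 126 degrees.
The alternate interior angle = 126 degrees.

126 degrees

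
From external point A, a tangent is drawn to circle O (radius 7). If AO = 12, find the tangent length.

The tangent, radius, and line from the external point to the center form a right triangle.
The right angle is where the tangent meets the radius.
By the Pythagorean theorem: tangent² + 7² = 12²
tangent² = 144 - 49 = 95
tangent = sqrt(95)

sqrt(95)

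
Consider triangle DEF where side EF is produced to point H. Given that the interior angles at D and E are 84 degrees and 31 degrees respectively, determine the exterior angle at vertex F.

By the exterior angle theorem, an exterior angle of a triangle equals the sum of the two remote interior angles.
Exterior angle = angle D + angle E
Exterior angle = 84 + 31 = 115 degrees

115 degrees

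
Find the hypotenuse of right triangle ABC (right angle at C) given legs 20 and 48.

By the Pythagorean theorem: AB^2 = AC^2 + BC^2
AB^2 = 20^2 + 48^2 = 400 + 2304 = 2704
AB = sqrt(2704) = 52

52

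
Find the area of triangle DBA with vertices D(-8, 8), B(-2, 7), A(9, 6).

Shoelace: Area = (1/2)|-8(7-6) + -2(6-8) + 9(8-7)| = (1/2)(5) = 5/2

5/2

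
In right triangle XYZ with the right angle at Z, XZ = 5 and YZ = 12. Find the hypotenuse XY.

By the Pythagorean theorem: XY^2 = XZ^2 + YZ^2
XY^2 = 5^2 + 12^2 = 25 + 144 = 169
XY = sqrt(169) = 13

13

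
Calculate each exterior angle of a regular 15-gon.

Each exterior angle of a regular n-gon is 360 / n.
For n = 15: 360 / 15 = 24 degrees.

24 degrees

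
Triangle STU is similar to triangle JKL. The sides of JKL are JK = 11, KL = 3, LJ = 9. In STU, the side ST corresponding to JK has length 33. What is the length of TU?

Since the triangles are similar, the ratio of corresponding sides is constant.
Scale factor k = ST / JK = 33 / 11 = 3
TU = k * KL = 3 * 3 = 9

9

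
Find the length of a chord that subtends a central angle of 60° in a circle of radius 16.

Chord length = 2r sin(θ/2)
= 2 × 16 × sin(60°/2)
= 2 × 16 × sin(30°)
= 16

16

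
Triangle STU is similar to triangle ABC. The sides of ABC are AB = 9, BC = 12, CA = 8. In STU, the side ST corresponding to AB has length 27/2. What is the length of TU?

k = 27/2/9 = 3/2. TU = 3/2 * 12 = 18.

18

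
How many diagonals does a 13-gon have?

The number of diagonals in an n-gon is n(n - 3)/2.
For n = 13: 13(13 - 3)/2 = 13 × 10 / 2 = 65.

65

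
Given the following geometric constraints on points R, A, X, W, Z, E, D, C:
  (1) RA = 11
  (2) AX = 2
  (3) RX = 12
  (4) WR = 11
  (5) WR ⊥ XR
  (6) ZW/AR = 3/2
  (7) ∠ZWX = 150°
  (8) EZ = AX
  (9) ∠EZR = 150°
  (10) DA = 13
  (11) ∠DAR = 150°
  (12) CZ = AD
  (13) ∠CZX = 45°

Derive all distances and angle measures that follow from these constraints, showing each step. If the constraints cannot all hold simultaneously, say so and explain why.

The constraints are consistent.

From the given relations:
  ZW = 3/2·AR = 3/2·11 ≈ 16.5
  EZ = AX = 2
  CZ = AD = 13

Step 1: From RA = 11, AD = 13, and ∠RAD = 150°, by the law of cosines:
  RD² = RA² + AD² - 2·RA·AD·cos(150°) = 121 + 169 + 247.7 = 537.7
  RD ≈ 23.19

Step 2: From XR = 12, RW = 11, and ∠XRW = 90°, by the law of cosines:
  XW² = XR² + RW² - 2·XR·RW·cos(90°) = 144 + 121 - 0 = 265
  XW ≈ 16.28

Step 3: From RA = 11, RX = 12, AX = 2, by the inverse law of cosines:
  cos(∠ARX) = (RA² + RX² - AX²) / (2·RA·RX)
  ∠ARX = 8.65°

Step 4: From AR = 11, AX = 2, RX = 12, by the inverse law of cosines:
  cos(∠RAX) = (AR² + AX² - RX²) / (2·AR·AX)
  ∠RAX = 115.58°

Step 5: From XA = 2, XR = 12, AR = 11, by the inverse law of cosines:
  cos(∠AXR) = (XA² + XR² - AR²) / (2·XA·XR)
  ∠AXR = 55.77°

Step 6: From XW = 16.28, WZ = 16.5, and ∠XWZ = 150°, by the law of cosines:
  XZ² = XW² + WZ² - 2·XW·WZ·cos(150°) = 265 + 272.2 + 465.2 = 1002
  XZ ≈ 31.66

Step 7: From RA = 11, RD = 23.19, AD = 13, by the inverse law of cosines:
  cos(∠ARD) = (RA² + RD² - AD²) / (2·RA·RD)
  ∠ARD = 16.28°

Step 8: From XR = 12, XW = 16.28, RW = 11, by the inverse law of cosines:
  cos(∠RXW) = (XR² + XW² - RW²) / (2·XR·XW)
  ∠RXW = 42.51°

Step 9: From WR = 11, WX = 16.28, RX = 12, by the inverse law of cosines:
  cos(∠RWX) = (WR² + WX² - RX²) / (2·WR·WX)
  ∠RWX = 47.49°

Step 10: From DA = 13, DR = 23.19, AR = 11, by the inverse law of cosines:
  cos(∠ADR) = (DA² + DR² - AR²) / (2·DA·DR)
  ∠ADR = 13.72°

Step 11: From XZ = 31.66, ZC = 13, and ∠XZC = 45°, by the law of cosines:
  XC² = XZ² + ZC² - 2·XZ·ZC·cos(45°) = 1002 + 169 - 582.1 = 589.4
  XC ≈ 24.28

Step 12: From XW = 16.28, XZ = 31.66, WZ = 16.5, by the inverse law of cosines:
  cos(∠WXZ) = (XW² + XZ² - WZ²) / (2·XW·XZ)
  ∠WXZ = 15.1°

Step 13: From ZW = 16.5, ZX = 31.66, WX = 16.28, by the inverse law of cosines:
  cos(∠WZX) = (ZW² + ZX² - WX²) / (2·ZW·ZX)
  ∠WZX = 14.9°

Step 14: From XC = 24.28, XZ = 31.66, CZ = 13, by the inverse law of cosines:
  cos(∠CXZ) = (XC² + XZ² - CZ²) / (2·XC·XZ)
  ∠CXZ = 22.25°

Step 15: From CX = 24.28, CZ = 13, XZ = 31.66, by the inverse law of cosines:
  cos(∠XCZ) = (CX² + CZ² - XZ²) / (2·CX·CZ)
  ∠XCZ = 112.75°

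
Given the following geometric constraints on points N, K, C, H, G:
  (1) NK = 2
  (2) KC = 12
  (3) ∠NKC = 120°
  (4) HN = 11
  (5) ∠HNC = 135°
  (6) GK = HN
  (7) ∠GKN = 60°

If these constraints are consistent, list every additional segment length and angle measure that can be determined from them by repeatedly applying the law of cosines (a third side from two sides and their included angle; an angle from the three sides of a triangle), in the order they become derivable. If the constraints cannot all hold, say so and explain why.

The constraints are consistent. Derivable facts, in order:
After 1 step:
- NC = 2·√43
- NG = √103
After 2 steps:
- CH ≈ 22.29
- ∠CNK = 52.41°
- ∠GNK = 110.17°
- ∠KCN = 7.59°
- ∠KGN = 9.83°
After 3 steps:
- ∠CHN = 24.58°
- ∠HCN = 20.42°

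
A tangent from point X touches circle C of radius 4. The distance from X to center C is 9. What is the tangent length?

The tangent, radius, and line from the external point to the center form a right triangle.
The right angle is where the tangent meets the radius.
By the Pythagorean theorem: tangent² + 4² = 9²
tangent² = 81 - 16 = 65
tangent = sqrt(65)

sqrt(65)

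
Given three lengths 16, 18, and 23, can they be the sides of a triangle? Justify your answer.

Yes.
The triangle inequality requires that the sum of any two sides exceeds the third.
Here 16 + 18 = 34 > 23, so the condition is met.

Yes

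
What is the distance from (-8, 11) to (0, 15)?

d = sqrt((8)^2 + (4)^2) = sqrt(80) = 4*sqrt(5)

4*sqrt(5)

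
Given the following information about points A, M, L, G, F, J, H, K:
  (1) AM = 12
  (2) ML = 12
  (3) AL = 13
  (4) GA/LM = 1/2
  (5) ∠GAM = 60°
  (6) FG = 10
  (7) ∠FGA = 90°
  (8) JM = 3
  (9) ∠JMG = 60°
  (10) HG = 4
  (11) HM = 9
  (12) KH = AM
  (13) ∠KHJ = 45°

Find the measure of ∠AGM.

From the given relations: GA = 1/2·LM = 1/2·12 = 6.
Step 1: By the law of cosines on triangle GAM: GM² = 6² + 12² − 2·6·12·cos(60°) = 108, so GM = 6·√3.
Step 2: By the inverse law of cosines on triangle AGM: cos(∠AGM) = (6² + (6·√3)² − 12²) / (2·6·6·√3) = 0/124.71 = 0, so ∠AGM = 90°.

Therefore, the measure of angle ∠AGM = 90°.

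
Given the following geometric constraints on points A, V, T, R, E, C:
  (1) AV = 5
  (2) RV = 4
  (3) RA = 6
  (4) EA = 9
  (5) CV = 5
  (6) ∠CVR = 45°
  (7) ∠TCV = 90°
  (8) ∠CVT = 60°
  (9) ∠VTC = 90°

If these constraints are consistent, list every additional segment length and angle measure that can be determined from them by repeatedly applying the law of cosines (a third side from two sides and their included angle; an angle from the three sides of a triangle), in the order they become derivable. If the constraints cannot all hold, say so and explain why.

These constraints are not satisfiable: (7), (8) and (9) are the three interior angles of triangle TCV, which must sum to 180°, but 90° + 60° + 90° = 240°. No planar figure meets all of them, so nothing further can be derived.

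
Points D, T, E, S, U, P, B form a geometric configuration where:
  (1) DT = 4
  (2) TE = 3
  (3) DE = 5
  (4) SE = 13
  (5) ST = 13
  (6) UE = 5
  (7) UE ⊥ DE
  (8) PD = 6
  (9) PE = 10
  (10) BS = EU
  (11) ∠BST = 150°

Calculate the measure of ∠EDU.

Step 1: By the law of cosines on triangle DEU: DU² = 5² + 5² − 2·5·5·cos(90°) = 50, so DU = 5·√2.
Step 2: By the inverse law of cosines on triangle EDU: cos(∠EDU) = (5² + (5·√2)² − 5²) / (2·5·5·√2) = 50/70.71 = 0.7071, so ∠EDU = 45°.

Therefore, the measure of angle ∠EDU = 45°.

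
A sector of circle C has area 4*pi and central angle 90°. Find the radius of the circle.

Sector area A = πr² × θ/360, so r² = 360A / (πθ).
r² = 360 × 4*pi / (π × 90)
r² = 16
r = 4

4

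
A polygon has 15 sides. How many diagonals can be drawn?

Each of the 15 vertices connects to 12 non-adjacent vertices via diagonals.
Total connections = 15 × 12 = 180, but each diagonal is counted twice.
Number of diagonals = 180 / 2 = 90.

90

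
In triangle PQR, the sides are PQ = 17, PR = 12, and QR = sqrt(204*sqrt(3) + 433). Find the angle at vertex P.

cos(P) = (17² + 12² - (sqrt(204*sqrt(3) + 433))²) / (2 × 17 × 12) = -sqrt(3)/2, so P = arccos(-sqrt(3)/2) = 150°.

150°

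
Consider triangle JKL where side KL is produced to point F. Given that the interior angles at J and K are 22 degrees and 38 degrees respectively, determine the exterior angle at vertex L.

The interior angle at L is 180 - 22 - 38 = 120 degrees.
The exterior angle and interior angle at L are supplementary:
Exterior angle = 180 - 120 = 60 degrees.

60 degrees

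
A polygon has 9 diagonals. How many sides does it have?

Using d = n(n - 3)/2, we solve 9 = n(n - 3)/2.
So n(n - 3) = 18.
Testing n = 6: 6 * 3 = 18 = 18. Correct.
The polygon has 6 sides.

6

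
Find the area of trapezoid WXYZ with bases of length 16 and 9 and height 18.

Area = (16 + 9) * 18 / 2 = 450 / 2 = 225

225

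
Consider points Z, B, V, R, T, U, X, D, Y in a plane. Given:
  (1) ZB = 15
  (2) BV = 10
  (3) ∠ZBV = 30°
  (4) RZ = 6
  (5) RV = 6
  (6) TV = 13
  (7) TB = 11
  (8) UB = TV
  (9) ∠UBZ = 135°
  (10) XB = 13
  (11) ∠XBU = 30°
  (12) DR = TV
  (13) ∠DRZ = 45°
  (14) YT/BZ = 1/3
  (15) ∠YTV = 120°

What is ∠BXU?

From the given relations: UB = TV = 13.
Step 1: By the law of cosines on triangle XBU: XU² = 13² + 13² − 2·13·13·cos(30°) = 45.28, so XU ≈ 6.73.
Step 2: By the inverse law of cosines on triangle BXU: cos(∠BXU) = (13² + 6.73² − 13²) / (2·13·6.73) = 45.28/174.96 = 0.2588, so ∠BXU = 75°.

Therefore, the measure of angle ∠BXU = 75°.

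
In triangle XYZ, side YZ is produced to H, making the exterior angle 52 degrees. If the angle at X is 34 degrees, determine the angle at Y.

angle Y = 52 - 34 = 18 degrees (exterior angle theorem).

18 degrees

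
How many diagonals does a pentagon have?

Total line segments between 5 vertices = C(5,2) = 10.
Subtract the 5 sides: 10 - 5 = 5 diagonals.

5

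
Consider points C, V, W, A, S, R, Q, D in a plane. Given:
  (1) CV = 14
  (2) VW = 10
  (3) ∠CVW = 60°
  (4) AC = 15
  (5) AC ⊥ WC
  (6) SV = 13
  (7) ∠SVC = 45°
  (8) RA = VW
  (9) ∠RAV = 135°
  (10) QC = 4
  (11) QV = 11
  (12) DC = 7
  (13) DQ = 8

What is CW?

Step 1: By the law of cosines on triangle CVW: CW² = 14² + 10² − 2·14·10·cos(60°) = 156, so CW = 2·√39.

Therefore, the length of CW = 2·√39.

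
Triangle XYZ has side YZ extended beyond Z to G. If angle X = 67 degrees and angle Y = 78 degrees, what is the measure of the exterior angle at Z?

Exterior angle = 67 + 78 = 145 degrees (exterior angle theorem).

145 degrees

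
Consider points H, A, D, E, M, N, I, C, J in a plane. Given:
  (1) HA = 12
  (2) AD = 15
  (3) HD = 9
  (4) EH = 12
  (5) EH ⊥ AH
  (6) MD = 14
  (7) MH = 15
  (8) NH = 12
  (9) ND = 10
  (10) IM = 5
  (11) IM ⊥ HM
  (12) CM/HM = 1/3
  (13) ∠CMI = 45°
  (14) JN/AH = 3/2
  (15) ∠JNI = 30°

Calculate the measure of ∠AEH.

Step 1: By the law of cosines on triangle EHA: EA² = 12² + 12² − 2·12·12·cos(90°) = 288, so EA = 12·√2.
Step 2: By the inverse law of cosines on triangle AEH: cos(∠AEH) = ((12·√2)² + 12² − 12²) / (2·12·√2·12) = 288/407.29 = 0.7071, so ∠AEH = 45°.

Therefore, the measure of angle ∠AEH = 45°.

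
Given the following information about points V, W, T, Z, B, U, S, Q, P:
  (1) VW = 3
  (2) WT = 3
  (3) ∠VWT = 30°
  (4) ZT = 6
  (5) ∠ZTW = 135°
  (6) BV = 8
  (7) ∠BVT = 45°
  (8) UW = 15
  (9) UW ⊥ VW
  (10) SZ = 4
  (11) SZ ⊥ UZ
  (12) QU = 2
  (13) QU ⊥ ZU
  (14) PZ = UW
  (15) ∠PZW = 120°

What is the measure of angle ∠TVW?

Step 1: By the law of cosines on triangle VWT: VT² = 3² + 3² − 2·3·3·cos(30°) = 2.41, so VT ≈ 1.55.
Step 2: By the inverse law of cosines on triangle TVW: cos(∠TVW) = (1.55² + 3² − 3²) / (2·1.55·3) = 2.41/9.32 = 0.2588, so ∠TVW = 75°.

Therefore, the measure of angle ∠TVW = 75°.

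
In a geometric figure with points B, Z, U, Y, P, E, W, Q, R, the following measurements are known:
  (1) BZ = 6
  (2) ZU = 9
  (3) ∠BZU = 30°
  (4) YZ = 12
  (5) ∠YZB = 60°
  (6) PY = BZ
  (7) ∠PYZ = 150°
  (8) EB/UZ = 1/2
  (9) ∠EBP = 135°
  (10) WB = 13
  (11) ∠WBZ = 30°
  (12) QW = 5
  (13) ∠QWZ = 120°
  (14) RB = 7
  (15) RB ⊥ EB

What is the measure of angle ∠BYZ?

Step 1: By the law of cosines on triangle YZB: YB² = 12² + 6² − 2·12·6·cos(60°) = 108, so YB = 6·√3.
Step 2: By the inverse law of cosines on triangle BYZ: cos(∠BYZ) = ((6·√3)² + 12² − 6²) / (2·6·√3·12) = 216/249.42 = 0.866, so ∠BYZ = 30°.

Therefore, the measure of angle ∠BYZ = 30°.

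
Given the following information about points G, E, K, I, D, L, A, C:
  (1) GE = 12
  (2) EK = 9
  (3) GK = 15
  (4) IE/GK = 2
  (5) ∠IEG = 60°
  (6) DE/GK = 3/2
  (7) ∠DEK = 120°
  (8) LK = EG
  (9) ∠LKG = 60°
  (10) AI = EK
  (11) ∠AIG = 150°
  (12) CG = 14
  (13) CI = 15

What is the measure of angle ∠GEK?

Step 1: By the inverse law of cosines on triangle GEK: cos(∠GEK) = (12² + 9² − 15²) / (2·12·9) = 0/216 = 0, so ∠GEK = 90°.

Therefore, the measure of angle ∠GEK = 90°.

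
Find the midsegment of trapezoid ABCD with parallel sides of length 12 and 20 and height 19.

The midsegment of a trapezoid = (base1 + base2) / 2
midsegment = (12 + 20) / 2
midsegment = 32 / 2
midsegment = 16

16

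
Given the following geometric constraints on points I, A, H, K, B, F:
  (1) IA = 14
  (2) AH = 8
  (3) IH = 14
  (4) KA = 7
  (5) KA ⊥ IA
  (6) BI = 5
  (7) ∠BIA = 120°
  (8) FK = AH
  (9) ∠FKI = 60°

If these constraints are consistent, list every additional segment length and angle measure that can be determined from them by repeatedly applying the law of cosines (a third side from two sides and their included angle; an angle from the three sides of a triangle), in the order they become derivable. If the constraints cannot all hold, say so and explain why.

The constraints are consistent. Derivable facts, in order:
After 1 step:
- AB ≈ 17.06
- IK = 7·√5
- ∠AHI = 73.4°
- ∠AIH = 33.2°
- ∠HAI = 73.4°
After 2 steps:
- IF ≈ 13.56
- ∠ABI = 45.3°
- ∠AIK = 26.57°
- ∠AKI = 63.43°
- ∠BAI = 14.7°
After 3 steps:
- ∠FIK = 30.73°
- ∠IFK = 89.27°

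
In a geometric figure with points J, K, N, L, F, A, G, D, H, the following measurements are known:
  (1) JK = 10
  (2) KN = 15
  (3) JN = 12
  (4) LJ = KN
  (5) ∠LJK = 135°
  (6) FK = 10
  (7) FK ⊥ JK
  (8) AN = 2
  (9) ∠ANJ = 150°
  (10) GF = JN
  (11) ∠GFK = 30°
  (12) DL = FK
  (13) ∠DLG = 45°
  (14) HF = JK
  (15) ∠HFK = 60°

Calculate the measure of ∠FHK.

From the given relations: HF = JK = 10.
Step 1: By the law of cosines on triangle HFK: HK² = 10² + 10² − 2·10·10·cos(60°) = 100, so HK = 10.
Step 2: By the inverse law of cosines on triangle FHK: cos(∠FHK) = (10² + 10² − 10²) / (2·10·10) = 100/200 = 0.5, so ∠FHK = 60°.

Therefore, the measure of angle ∠FHK = 60°.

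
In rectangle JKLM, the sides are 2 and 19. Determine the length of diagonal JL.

d = sqrt(2^2 + 19^2) = sqrt(365)

sqrt(365)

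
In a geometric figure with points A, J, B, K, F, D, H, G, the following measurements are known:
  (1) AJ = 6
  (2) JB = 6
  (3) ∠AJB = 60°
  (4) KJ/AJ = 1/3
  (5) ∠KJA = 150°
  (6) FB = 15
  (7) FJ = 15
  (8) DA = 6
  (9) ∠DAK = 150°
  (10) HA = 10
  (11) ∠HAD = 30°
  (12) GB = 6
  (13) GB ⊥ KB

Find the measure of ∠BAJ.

Step 1: By the law of cosines on triangle AJB: AB² = 6² + 6² − 2·6·6·cos(60°) = 36, so AB = 6.
Step 2: By the inverse law of cosines on triangle BAJ: cos(∠BAJ) = (6² + 6² − 6²) / (2·6·6) = 36/72 = 0.5, so ∠BAJ = 60°.

Therefore, the measure of angle ∠BAJ = 60°.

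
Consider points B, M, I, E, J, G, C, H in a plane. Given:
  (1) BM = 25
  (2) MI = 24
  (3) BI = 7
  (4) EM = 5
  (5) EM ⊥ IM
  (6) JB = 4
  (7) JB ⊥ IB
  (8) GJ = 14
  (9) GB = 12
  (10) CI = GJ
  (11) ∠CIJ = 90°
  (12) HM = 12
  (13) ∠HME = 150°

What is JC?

From the given relations: CI = GJ = 14.
Step 1: By the law of cosines on triangle JBI: JI² = 4² + 7² − 2·4·7·cos(90°) = 65, so JI = √65.
Step 2: By the law of cosines on triangle JIC: JC² = √65² + 14² − 2·√65·14·cos(90°) = 261, so JC = 3·√29.

Therefore, the length of JC = 3·√29.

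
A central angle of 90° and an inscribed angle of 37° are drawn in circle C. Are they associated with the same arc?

By the inscribed angle theorem, the inscribed angle for a central angle of 90° should be 90° / 2 = 45°.
The given inscribed angle is 37°, which does not equal 45°.
Therefore, no, they do not correspond to the same arc.

No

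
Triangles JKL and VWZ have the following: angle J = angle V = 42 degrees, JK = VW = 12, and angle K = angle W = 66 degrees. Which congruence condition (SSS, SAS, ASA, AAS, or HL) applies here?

The given information provides:
angle J = angle V = 42 degrees, JK = VW = 12, and angle K = angle W = 66 degrees
This matches the ASA congruence theorem.
Two pairs of corresponding angles and the included side are equal (Angle-Side-Angle).

ASA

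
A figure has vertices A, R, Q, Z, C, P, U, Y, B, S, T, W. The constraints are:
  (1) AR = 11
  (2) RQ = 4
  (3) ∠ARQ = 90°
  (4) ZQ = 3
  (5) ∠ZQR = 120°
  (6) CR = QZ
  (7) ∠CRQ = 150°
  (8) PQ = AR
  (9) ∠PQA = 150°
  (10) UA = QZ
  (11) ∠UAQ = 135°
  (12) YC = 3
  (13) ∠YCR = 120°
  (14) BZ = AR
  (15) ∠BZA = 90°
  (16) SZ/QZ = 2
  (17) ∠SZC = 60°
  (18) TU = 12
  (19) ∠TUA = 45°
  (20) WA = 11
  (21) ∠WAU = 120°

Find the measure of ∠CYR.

From the given relations: CR = QZ = 3.
Step 1: By the law of cosines on triangle YCR: YR² = 3² + 3² − 2·3·3·cos(120°) = 27, so YR = 3·√3.
Step 2: By the inverse law of cosines on triangle CYR: cos(∠CYR) = (3² + (3·√3)² − 3²) / (2·3·3·√3) = 27/31.18 = 0.866, so ∠CYR = 30°.

Therefore, the measure of angle ∠CYR = 30°.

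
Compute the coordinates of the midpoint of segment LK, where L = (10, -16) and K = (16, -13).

The midpoint is the average of the coordinates:
x: (10 + 16)/2 = 13
y: (-16 + -13)/2 = -29/2
Midpoint = (13, -29/2)

(13, -29/2)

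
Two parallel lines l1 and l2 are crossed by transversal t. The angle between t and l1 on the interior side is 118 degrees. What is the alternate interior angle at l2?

Alternate interior angles lie on opposite sides of the transversal, between the parallel lines.
By the alternate interior angle theorem, they are equal: 118 degrees.

118 degrees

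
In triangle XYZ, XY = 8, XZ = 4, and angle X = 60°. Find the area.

Area = (1/2)(8)(4) sin(60°) = (1/2)(8)(4)(sqrt(3)/2) = 8*sqrt(3)

8*sqrt(3)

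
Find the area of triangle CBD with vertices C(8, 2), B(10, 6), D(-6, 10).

Using the Shoelace formula for a triangle:
Area = (1/2)|x0(y1 - y2) + x1(y2 - y0) + x2(y0 - y1)|
Area = (1/2)|8(6 - 10) + 10(10 - 2) + -6(2 - 6)|
Area = (1/2)|-32 + 80 + 24|
Area = (1/2)|72|
Area = (1/2)(72)
Area = 36

36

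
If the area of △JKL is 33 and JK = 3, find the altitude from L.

Area = (1/2) * base * height
height = 2 * Area / base
height = 2 * 33 / 3
height = 66 / 3
height = 22

22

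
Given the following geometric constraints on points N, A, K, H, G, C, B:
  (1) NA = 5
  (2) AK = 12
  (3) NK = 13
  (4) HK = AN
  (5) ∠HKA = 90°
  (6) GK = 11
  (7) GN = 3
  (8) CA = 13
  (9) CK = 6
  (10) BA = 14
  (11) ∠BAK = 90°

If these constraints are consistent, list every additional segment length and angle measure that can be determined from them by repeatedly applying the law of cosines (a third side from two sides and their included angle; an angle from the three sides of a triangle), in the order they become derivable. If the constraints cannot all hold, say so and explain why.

The constraints are consistent. Derivable facts, in order:
After 1 step:
- AH = 13
- KB = 2·√85
- ∠ACK = 66.98°
- ∠AKC = 85.62°
- ∠AKN = 22.62°
- ∠ANK = 67.38°
- ∠CAK = 27.4°
- ∠GKN = 10.73°
- ∠GNK = 43.05°
- ∠KAN = 90°
- ∠KGN = 126.22°
After 2 steps:
- ∠ABK = 40.6°
- ∠AHK = 67.38°
- ∠AKB = 49.4°
- ∠HAK = 22.62°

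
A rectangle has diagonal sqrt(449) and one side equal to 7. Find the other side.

b = sqrt(d^2 - a^2) = sqrt(449 - 49) = sqrt(400) = 20

20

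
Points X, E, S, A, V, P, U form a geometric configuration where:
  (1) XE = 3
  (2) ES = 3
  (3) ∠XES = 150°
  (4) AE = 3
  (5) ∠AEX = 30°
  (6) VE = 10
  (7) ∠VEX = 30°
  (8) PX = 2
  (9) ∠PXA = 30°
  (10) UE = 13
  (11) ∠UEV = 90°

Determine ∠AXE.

Step 1: By the law of cosines on triangle XEA: XA² = 3² + 3² − 2·3·3·cos(30°) = 2.41, so XA ≈ 1.55.
Step 2: By the inverse law of cosines on triangle AXE: cos(∠AXE) = (1.55² + 3² − 3²) / (2·1.55·3) = 2.41/9.32 = 0.2588, so ∠AXE = 75°.

Therefore, the measure of angle ∠AXE = 75°.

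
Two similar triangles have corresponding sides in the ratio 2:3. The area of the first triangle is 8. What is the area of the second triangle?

The ratio of areas of similar triangles = (side ratio)^2.
Side ratio = 2:3, so area ratio = 4:9.
Area of the second triangle / Area of the first triangle = 9/4
Area of the second triangle = 8 * 9/4 = 18

18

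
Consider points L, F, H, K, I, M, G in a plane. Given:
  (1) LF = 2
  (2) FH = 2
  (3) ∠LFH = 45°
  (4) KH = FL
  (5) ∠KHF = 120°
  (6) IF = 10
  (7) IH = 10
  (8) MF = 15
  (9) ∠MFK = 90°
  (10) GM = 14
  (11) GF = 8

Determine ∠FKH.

From the given relations: KH = FL = 2.
Step 1: By the law of cosines on triangle KHF: KF² = 2² + 2² − 2·2·2·cos(120°) = 12, so KF = 2·√3.
Step 2: By the inverse law of cosines on triangle FKH: cos(∠FKH) = ((2·√3)² + 2² − 2²) / (2·2·√3·2) = 12/13.86 = 0.866, so ∠FKH = 30°.

Therefore, the measure of angle ∠FKH = 30°.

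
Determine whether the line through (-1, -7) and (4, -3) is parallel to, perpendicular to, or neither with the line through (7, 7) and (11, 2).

Slope of line 1: m1 = (-3 - -7)/(4 - -1) = 4/5 = 4/5
Slope of line 2: m2 = (2 - 7)/(11 - 7) = -5/4 = -5/4
m1 * m2 = -1, so perpendicular.

Perpendicular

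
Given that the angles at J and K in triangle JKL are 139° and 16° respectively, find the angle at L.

angle L = 180 - 139 - 16 = 25 degrees.

25 degrees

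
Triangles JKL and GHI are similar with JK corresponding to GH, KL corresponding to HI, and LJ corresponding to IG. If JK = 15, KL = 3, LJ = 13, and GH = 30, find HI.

k = 30/15 = 2. HI = 2 * 3 = 6.

6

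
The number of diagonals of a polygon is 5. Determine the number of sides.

Using d = n(n - 3)/2, we solve 5 = n(n - 3)/2.
So n(n - 3) = 10.
Testing n = 5: 5 * 2 = 10 = 10. Correct.
The polygon has 5 sides.

5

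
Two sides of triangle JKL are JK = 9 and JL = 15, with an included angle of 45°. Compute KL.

When two sides and the included angle are known, the law of cosines gives the third side.
c^2 = a^2 + b^2 - 2ab cos(C) generalizes the Pythagorean theorem to non-right triangles.
Here: KL^2 = 81 + 225 - 270*(sqrt(2)/2) = 306 - 135*sqrt(2)
KL = 3*sqrt(34 - 15*sqrt(2))

3*sqrt(34 - 15*sqrt(2))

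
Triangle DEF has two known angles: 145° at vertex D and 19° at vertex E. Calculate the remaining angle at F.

Let angle F = x. Then 145 + 19 + x = 180.
x = 180 - 164 = 16 degrees.

16 degrees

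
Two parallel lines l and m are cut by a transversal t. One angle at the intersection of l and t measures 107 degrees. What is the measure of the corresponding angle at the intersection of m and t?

Corresponding angles formed by parallel lines and a transversal are equal.
The given angle is 107 degrees.
The corresponding angle = 107 degrees.

107 degrees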